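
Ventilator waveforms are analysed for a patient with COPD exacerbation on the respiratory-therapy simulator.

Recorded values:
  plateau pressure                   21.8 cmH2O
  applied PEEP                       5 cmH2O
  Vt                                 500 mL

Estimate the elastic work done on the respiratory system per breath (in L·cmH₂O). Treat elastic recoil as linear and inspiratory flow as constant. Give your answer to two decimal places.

4.20

Elastic work ≈ ½ × (Pplat − PEEP) × Vt = 0.5 × (21.8 − 5) × 0.500 L = 0.5 × 16.8 × 0.500 = 4.2 L·cmH2O.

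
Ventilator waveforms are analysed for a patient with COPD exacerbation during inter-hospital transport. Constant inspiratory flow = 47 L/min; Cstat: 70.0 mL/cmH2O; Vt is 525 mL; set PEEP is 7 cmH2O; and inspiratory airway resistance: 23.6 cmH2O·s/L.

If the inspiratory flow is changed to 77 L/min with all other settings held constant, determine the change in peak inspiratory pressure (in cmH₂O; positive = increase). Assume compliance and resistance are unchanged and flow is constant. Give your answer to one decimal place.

11.8

Flow: 47 L/min ÷ 60 = 0.7833 L/s.
New flow: 77 L/min ÷ 60 = 1.2833 L/s.
PIP = Vt/C + R·V̇ + PEEP (constant-flow equation of motion).
Only the resistive term changes: ΔPIP = R × ΔV̇ = 23.6 × (1.2833 − 0.7833) = 23.6 × 0.5 = 11.8 cmH2O.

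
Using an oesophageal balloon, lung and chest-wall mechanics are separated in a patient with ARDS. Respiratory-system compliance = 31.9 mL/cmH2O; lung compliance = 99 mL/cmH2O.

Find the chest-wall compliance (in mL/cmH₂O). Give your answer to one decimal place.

1/Ccw = 1/Crs − 1/CL.
1/Ccw = 1/31.9 − 1/99 = 0.02125.
Ccw = 47.059 mL/cmH2O.

47.1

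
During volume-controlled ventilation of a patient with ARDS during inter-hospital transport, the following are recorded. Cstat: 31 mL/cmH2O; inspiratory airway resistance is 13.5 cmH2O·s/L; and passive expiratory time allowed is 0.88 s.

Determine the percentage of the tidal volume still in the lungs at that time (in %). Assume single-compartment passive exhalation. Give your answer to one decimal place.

12.2

τ = R × C = 13.5 × 31 mL/cmH2O = 13.5 × 0.031 L/cmH2O = 0.4185 s.
Passive exhalation: V(t)/V₀ = e^(−t/τ) = e^(−0.88/0.4185) = 0.1221.
Fraction remaining = 0.1221 → 12.21%.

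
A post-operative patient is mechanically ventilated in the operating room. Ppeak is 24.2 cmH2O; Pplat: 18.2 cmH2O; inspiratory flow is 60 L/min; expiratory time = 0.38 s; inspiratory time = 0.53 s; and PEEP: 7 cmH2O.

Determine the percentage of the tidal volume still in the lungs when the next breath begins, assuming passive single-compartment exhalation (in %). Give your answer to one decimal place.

Flow: 60 L/min ÷ 60 = 1 L/s.
Vt = flow × Ti = 1 L/s × 0.53 s × 1000 mL/L = 530.0 mL.
R = (PIP − Pplat)/V̇ = (24.2 − 18.2) / 1 = 6.0/1 = 6.0 cmH2O·s/L.
C = Vt/(Pplat − PEEP) = 530.0 / (18.2 − 7) = 530.0/11.2 = 47.321 mL/cmH2O.
τ = R × C = 6.0 × 0.04732 L/cmH2O = 0.2839 s.
Fraction remaining at end-expiration = e^(−Te/τ) = e^(−0.38/0.2839) = 0.2622 → 26.22%.

26.2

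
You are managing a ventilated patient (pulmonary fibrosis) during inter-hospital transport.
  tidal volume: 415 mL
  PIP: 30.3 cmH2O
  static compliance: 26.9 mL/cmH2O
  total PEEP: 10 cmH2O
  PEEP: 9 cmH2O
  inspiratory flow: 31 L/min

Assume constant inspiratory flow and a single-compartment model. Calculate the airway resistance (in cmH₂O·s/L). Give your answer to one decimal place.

9.4

Flow: 31 L/min ÷ 60 = 0.5167 L/s.
Total PEEP = 10 cmH2O (set 9 + intrinsic 1); this is the baseline alveolar pressure.
Equation of motion (constant flow): PIP = Vt/C + R·V̇ + PEEP.
R·V̇ = PIP − Vt/C − PEEP = 30.3 − 415/26.9 − 10 = 30.3 − 15.428 − 10 = 4.872 cmH2O.
R = 4.872 / 0.5167 = 9.429 cmH2O·s/L.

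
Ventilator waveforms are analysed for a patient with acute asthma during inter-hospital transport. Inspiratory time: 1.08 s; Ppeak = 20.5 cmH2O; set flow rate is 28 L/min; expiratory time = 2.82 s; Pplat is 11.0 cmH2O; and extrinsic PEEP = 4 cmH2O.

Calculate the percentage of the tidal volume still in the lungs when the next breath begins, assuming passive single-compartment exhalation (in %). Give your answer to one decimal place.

14.6

Flow: 28 L/min ÷ 60 = 0.4667 L/s.
Vt = flow × Ti = 0.4667 L/s × 1.08 s × 1000 mL/L = 504.04 mL.
R = (PIP − Pplat)/V̇ = (20.5 − 11.0) / 0.4667 = 9.5/0.4667 = 20.356 cmH2O·s/L.
C = Vt/(Pplat − PEEP) = 504.04 / (11.0 − 4) = 504.04/7.0 = 72.006 mL/cmH2O.
τ = R × C = 20.356 × 0.07201 L/cmH2O = 1.466 s.
Fraction remaining at end-expiration = e^(−Te/τ) = e^(−2.82/1.466) = 0.1461 → 14.61%.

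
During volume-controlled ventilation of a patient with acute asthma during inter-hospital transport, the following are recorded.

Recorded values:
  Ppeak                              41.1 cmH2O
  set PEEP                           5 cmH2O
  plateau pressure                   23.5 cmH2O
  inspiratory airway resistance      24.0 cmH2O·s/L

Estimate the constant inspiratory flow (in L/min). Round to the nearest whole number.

flow = (PIP − Pplat) / Raw = (41.1 − 23.5) / 24.0 = 0.7333 L/s × 60 = 43.998 L/min.

44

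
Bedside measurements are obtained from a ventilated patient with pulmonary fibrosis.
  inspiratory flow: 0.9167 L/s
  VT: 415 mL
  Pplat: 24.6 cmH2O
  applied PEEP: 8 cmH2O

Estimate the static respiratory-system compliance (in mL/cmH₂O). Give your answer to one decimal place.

25.0

Cstat = Vt / (Pplat − PEEP) = 415 / (24.6 − 8) = 415 / 16.6 = 25.0 mL/cmH2O.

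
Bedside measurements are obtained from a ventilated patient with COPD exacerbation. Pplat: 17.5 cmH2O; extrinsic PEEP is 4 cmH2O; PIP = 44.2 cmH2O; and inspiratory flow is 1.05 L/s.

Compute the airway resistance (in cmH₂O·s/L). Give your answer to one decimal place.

Raw = (PIP − Pplat) / flow = (44.2 − 17.5) / 1.05 = 26.7 / 1.05 = 25.429 cmH2O·s/L.

25.4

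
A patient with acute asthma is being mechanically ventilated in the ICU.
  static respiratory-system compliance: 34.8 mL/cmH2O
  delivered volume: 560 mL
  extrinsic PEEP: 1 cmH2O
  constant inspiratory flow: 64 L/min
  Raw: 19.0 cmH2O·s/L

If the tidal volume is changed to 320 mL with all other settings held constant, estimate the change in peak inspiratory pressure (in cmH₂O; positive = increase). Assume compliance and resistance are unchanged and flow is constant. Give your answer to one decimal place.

PIP = Vt/C + R·V̇ + PEEP (constant-flow equation of motion).
Only the elastic term changes: ΔPIP = ΔVt / C = (320 − 560) / 34.8 = -6.897 cmH2O.

-6.9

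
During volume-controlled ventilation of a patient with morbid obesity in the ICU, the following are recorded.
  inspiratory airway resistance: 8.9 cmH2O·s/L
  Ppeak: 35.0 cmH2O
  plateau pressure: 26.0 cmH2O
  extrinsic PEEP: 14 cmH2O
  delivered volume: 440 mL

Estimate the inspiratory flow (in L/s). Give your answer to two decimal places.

1.01

flow = (PIP − Pplat) / Raw = 9.0 / 8.9 = 1.011 L/s.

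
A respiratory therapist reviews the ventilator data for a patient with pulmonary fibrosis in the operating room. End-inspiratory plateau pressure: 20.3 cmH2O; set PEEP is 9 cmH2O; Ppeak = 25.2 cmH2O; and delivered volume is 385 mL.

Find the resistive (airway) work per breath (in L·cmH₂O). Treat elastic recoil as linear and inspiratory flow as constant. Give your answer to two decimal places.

With constant inspiratory flow the resistive pressure is constant at PIP − Pplat = 25.2 − 20.3 = 4.9 cmH2O, so resistive work = 4.9 × 0.385 = 1.887 L·cmH2O.

1.89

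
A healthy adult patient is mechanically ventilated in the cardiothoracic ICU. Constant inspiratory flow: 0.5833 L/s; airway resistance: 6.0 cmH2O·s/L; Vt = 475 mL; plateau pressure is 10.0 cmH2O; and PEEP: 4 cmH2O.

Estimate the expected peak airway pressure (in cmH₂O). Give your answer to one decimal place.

13.5

PIP = Pplat + Raw × flow = 10.0 + 6.0 × 0.5833 = 10.0 + 3.5 = 13.5 cmH2O.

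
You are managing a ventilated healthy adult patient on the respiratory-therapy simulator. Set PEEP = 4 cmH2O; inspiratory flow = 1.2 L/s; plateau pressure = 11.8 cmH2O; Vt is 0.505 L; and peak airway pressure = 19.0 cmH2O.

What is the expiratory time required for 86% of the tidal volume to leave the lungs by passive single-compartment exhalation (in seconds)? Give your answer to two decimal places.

R = (PIP − Pplat)/V̇ = (19.0 − 11.8) / 1.2 = 7.2/1.2 = 6.0 cmH2O·s/L.
C = Vt/(Pplat − PEEP) = 505.0 / (11.8 − 4) = 505.0/7.8 = 64.744 mL/cmH2O.
τ = R × C = 6.0 × 0.06474 L/cmH2O = 0.3884 s.
t = −τ·ln(1 − 0.86) = −0.3884·ln(0.14) = 0.7636 s.

0.76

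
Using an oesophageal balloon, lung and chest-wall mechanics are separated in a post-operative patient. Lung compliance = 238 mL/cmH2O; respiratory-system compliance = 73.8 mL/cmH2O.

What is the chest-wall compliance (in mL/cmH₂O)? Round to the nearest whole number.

107

1/Ccw = 1/Crs − 1/CL.
1/Ccw = 1/73.8 − 1/238 = 0.009348.
Ccw = 106.97 mL/cmH2O.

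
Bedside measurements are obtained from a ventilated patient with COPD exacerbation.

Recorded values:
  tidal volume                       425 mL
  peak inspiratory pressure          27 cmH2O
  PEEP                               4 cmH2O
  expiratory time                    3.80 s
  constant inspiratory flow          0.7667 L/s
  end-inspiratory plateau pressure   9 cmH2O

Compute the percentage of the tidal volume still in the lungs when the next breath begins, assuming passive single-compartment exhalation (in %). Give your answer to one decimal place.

14.9

R = (PIP − Pplat)/V̇ = (27 − 9) / 0.7667 = 18.0/0.7667 = 23.477 cmH2O·s/L.
C = Vt/(Pplat − PEEP) = 425.0 / (9 − 4) = 425.0/5.0 = 85.0 mL/cmH2O.
τ = R × C = 23.477 × 0.085 L/cmH2O = 1.996 s.
Fraction remaining at end-expiration = e^(−Te/τ) = e^(−3.80/1.996) = 0.149 → 14.9%.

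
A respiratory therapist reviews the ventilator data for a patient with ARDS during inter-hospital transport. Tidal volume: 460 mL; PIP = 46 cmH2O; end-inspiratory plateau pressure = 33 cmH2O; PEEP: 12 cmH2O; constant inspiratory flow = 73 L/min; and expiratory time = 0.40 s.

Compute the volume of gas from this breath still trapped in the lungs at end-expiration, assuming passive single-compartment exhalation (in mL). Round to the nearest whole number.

Flow: 73 L/min ÷ 60 = 1.2167 L/s.
R = (PIP − Pplat)/V̇ = (46 − 33) / 1.2167 = 13.0/1.2167 = 10.685 cmH2O·s/L.
C = Vt/(Pplat − PEEP) = 460.0 / (33 − 12) = 460.0/21.0 = 21.905 mL/cmH2O.
τ = R × C = 10.685 × 0.02191 L/cmH2O = 0.2341 s.
Fraction remaining = e^(−Te/τ) = e^(−0.40/0.2341) = 0.1811.
Trapped volume = 460.0 × 0.1811 = 83.306 mL.

83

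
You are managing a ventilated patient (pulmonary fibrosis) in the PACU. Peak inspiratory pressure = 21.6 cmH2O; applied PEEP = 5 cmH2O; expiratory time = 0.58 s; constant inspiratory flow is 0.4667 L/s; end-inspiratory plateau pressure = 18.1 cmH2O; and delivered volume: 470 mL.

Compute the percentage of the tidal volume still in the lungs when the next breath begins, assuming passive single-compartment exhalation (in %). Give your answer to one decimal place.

11.6

R = (PIP − Pplat)/V̇ = (21.6 − 18.1) / 0.4667 = 3.5/0.4667 = 7.499 cmH2O·s/L.
C = Vt/(Pplat − PEEP) = 470.0 / (18.1 − 5) = 470.0/13.1 = 35.878 mL/cmH2O.
τ = R × C = 7.499 × 0.03588 L/cmH2O = 0.2691 s.
Fraction remaining at end-expiration = e^(−Te/τ) = e^(−0.58/0.2691) = 0.1159 → 11.59%.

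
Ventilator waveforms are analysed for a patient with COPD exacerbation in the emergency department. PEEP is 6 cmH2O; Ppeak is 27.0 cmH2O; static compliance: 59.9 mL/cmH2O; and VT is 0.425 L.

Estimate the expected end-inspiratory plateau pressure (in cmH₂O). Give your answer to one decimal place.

Pplat = PEEP + Vt / Cstat = 6 + 425 / 59.9 = 6 + 7.095 = 13.095 cmH2O.

13.1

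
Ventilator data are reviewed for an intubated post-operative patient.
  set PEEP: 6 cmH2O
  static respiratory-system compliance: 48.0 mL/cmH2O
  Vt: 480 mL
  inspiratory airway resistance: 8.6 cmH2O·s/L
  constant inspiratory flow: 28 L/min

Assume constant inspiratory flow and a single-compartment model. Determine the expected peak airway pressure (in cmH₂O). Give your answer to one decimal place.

Flow: 28 L/min ÷ 60 = 0.4667 L/s.
Equation of motion (constant flow): PIP = Vt/C + R·V̇ + PEEP.
PIP = 480/48.0 + 8.6×0.4667 + 6 = 10.0 + 4.014 + 6 = 20.014 cmH2O.

20.0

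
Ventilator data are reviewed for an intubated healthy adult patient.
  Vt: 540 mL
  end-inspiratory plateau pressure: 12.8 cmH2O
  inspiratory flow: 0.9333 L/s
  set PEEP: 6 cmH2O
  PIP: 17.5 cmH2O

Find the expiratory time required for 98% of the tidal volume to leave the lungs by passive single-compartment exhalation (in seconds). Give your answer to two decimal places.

1.56

R = (PIP − Pplat)/V̇ = (17.5 − 12.8) / 0.9333 = 4.7/0.9333 = 5.036 cmH2O·s/L.
C = Vt/(Pplat − PEEP) = 540.0 / (12.8 − 6) = 540.0/6.8 = 79.412 mL/cmH2O.
τ = R × C = 5.036 × 0.07941 L/cmH2O = 0.3999 s.
t = −τ·ln(1 − 0.98) = −0.3999·ln(0.02) = 1.564 s.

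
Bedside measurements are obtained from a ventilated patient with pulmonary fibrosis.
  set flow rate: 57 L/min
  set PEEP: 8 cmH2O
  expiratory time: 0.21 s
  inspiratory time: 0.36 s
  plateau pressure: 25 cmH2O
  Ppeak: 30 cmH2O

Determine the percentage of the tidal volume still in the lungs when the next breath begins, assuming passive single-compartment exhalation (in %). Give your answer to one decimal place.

Flow: 57 L/min ÷ 60 = 0.95 L/s.
Vt = flow × Ti = 0.95 L/s × 0.36 s × 1000 mL/L = 342.0 mL.
R = (PIP − Pplat)/V̇ = (30 − 25) / 0.95 = 5.0/0.95 = 5.263 cmH2O·s/L.
C = Vt/(Pplat − PEEP) = 342.0 / (25 − 8) = 342.0/17.0 = 20.118 mL/cmH2O.
τ = R × C = 5.263 × 0.02012 L/cmH2O = 0.1059 s.
Fraction remaining at end-expiration = e^(−Te/τ) = e^(−0.21/0.1059) = 0.1377 → 13.77%.

13.8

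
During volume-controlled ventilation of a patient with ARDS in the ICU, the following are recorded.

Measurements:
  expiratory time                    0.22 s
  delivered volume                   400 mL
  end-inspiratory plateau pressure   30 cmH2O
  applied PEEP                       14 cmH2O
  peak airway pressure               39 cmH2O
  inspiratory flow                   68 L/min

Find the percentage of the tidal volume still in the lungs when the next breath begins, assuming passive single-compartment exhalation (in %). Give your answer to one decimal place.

Flow: 68 L/min ÷ 60 = 1.1333 L/s.
R = (PIP − Pplat)/V̇ = (39 − 30) / 1.1333 = 9.0/1.1333 = 7.941 cmH2O·s/L.
C = Vt/(Pplat − PEEP) = 400.0 / (30 − 14) = 400.0/16.0 = 25.0 mL/cmH2O.
τ = R × C = 7.941 × 0.025 L/cmH2O = 0.1985 s.
Fraction remaining at end-expiration = e^(−Te/τ) = e^(−0.22/0.1985) = 0.3301 → 33.01%.

33.0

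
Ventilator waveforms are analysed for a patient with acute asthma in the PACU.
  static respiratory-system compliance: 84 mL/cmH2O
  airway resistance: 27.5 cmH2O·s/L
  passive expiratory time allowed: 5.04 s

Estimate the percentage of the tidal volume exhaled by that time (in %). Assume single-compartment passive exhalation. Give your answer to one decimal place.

τ = R × C = 27.5 × 84 mL/cmH2O = 27.5 × 0.084 L/cmH2O = 2.31 s.
Passive exhalation: V(t)/V₀ = e^(−t/τ) = e^(−5.04/2.31) = 0.1128.
Fraction exhaled = 1 − 0.1128 = 0.8872 → 88.72%.

88.7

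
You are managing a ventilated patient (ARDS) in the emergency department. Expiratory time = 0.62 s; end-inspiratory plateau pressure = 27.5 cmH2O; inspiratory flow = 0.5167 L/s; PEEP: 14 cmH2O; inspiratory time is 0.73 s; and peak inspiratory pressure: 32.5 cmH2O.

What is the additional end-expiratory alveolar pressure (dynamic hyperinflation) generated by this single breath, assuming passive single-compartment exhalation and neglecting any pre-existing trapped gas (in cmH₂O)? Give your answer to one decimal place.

Vt = flow × Ti = 0.5167 L/s × 0.73 s × 1000 mL/L = 377.19 mL.
R = (PIP − Pplat)/V̇ = (32.5 − 27.5) / 0.5167 = 5.0/0.5167 = 9.677 cmH2O·s/L.
C = Vt/(Pplat − PEEP) = 377.19 / (27.5 − 14) = 377.19/13.5 = 27.94 mL/cmH2O.
τ = R × C = 9.677 × 0.02794 L/cmH2O = 0.2704 s.
Fraction remaining = e^(−Te/τ) = e^(−0.62/0.2704) = 0.101; trapped volume = 377.19 × 0.101 = 38.096 mL.
Additional alveolar pressure from trapping ≈ V_trapped / C = 38.096 / 27.94 = 1.363 cmH2O.

1.4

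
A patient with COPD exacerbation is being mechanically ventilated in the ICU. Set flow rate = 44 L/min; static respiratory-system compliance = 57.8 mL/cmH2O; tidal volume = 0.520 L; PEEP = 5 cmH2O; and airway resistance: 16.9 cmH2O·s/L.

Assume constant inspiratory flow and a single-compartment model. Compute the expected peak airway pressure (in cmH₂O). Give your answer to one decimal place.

Flow: 44 L/min ÷ 60 = 0.7333 L/s.
Equation of motion (constant flow): PIP = Vt/C + R·V̇ + PEEP.
PIP = 520/57.8 + 16.9×0.7333 + 5 = 8.997 + 12.393 + 5 = 26.39 cmH2O.

26.4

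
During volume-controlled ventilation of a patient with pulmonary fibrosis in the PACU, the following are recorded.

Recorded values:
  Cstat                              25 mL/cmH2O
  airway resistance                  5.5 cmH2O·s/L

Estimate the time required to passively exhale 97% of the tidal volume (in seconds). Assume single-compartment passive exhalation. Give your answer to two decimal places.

0.48

τ = R × C = 5.5 × 25 mL/cmH2O = 5.5 × 0.025 L/cmH2O = 0.1375 s.
Exhaled fraction f = 1 − e^(−t/τ) → t = −τ·ln(1 − f) = −0.1375·ln(0.03) = 0.4822 s.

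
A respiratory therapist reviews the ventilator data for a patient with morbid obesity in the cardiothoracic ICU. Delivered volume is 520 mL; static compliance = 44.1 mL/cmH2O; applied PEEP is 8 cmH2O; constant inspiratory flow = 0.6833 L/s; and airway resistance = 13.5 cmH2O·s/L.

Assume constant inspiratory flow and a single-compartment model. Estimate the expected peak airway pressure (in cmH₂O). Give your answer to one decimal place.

29.0

Equation of motion (constant flow): PIP = Vt/C + R·V̇ + PEEP.
PIP = 520/44.1 + 13.5×0.6833 + 8 = 11.791 + 9.225 + 8 = 29.016 cmH2O.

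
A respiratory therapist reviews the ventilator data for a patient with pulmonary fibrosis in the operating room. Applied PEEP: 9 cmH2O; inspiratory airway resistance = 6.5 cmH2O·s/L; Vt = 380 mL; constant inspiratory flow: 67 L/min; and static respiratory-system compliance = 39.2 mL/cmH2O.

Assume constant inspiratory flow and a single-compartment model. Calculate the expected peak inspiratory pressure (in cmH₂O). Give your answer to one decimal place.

Flow: 67 L/min ÷ 60 = 1.1167 L/s.
Equation of motion (constant flow): PIP = Vt/C + R·V̇ + PEEP.
PIP = 380/39.2 + 6.5×1.1167 + 9 = 9.694 + 7.259 + 9 = 25.953 cmH2O.

26.0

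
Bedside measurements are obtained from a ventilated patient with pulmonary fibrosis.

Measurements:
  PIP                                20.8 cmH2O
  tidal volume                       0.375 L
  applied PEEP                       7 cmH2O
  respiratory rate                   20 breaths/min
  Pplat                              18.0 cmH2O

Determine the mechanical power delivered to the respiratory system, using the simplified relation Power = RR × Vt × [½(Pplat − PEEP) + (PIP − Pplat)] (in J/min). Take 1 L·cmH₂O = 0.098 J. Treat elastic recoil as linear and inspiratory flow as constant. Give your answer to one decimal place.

Per-breath work = Vt × [½(Pplat−PEEP) + (PIP−Pplat)] = 0.375 × [0.5×11.0 + 2.8] = 0.375 × 8.3 = 3.113 L·cmH2O.
Power = 20 × 3.113 = 62.26 L·cmH2O/min.
× 0.098 J/(L·cmH2O) → 6.101 J/min.

6.1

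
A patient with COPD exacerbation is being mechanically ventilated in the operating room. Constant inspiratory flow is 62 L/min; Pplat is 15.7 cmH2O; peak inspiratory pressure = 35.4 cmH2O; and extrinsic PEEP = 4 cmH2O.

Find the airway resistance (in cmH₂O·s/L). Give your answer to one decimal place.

19.1

Flow: 62 L/min ÷ 60 = 1.0333 L/s.
Raw = (PIP − Pplat) / flow = (35.4 − 15.7) / 1.0333 = 19.7 / 1.0333 = 19.065 cmH2O·s/L.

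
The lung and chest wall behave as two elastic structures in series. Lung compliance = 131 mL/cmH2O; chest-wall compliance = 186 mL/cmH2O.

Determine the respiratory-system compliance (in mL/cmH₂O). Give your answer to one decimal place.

76.9

Lung and chest wall are elastances in series: 1/Crs = 1/CL + 1/Ccw.
1/Crs = 1/131 + 1/186 = 0.01301.
Crs = 76.864 mL/cmH2O.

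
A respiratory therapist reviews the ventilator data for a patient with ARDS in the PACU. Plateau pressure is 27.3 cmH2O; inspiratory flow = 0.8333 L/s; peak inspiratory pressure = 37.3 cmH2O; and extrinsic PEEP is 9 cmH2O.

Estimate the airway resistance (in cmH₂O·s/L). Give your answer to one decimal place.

12.0

Raw = (PIP − Pplat) / flow = (37.3 − 27.3) / 0.8333 = 10.0 / 0.8333 = 12.0 cmH2O·s/L.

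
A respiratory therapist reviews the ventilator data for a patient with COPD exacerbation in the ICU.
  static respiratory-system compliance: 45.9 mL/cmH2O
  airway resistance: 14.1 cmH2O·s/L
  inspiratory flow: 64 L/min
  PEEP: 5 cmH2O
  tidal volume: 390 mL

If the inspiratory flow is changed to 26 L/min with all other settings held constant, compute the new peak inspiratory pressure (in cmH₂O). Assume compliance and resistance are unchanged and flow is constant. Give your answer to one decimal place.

Flow: 64 L/min ÷ 60 = 1.0667 L/s.
New flow: 26 L/min ÷ 60 = 0.4333 L/s.
PIP = Vt/C + R·V̇ + PEEP (constant-flow equation of motion).
Only the resistive term changes: ΔPIP = R × ΔV̇ = 14.1 × (0.4333 − 1.0667) = 14.1 × -0.6334 = -8.931 cmH2O.
Original PIP = 390/45.9 + 14.1×1.0667 + 5 = 28.537 cmH2O; new PIP = 28.537 + (-8.931) = 19.606 cmH2O.

19.6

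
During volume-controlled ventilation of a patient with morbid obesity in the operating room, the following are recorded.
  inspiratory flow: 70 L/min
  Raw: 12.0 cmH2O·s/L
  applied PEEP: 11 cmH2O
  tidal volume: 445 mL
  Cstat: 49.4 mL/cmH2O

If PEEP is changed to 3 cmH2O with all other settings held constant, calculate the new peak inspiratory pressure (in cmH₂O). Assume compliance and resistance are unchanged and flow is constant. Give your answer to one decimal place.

Flow: 70 L/min ÷ 60 = 1.1667 L/s.
PIP = Vt/C + R·V̇ + PEEP (constant-flow equation of motion).
Only the baseline term changes: ΔPIP = ΔPEEP = 3 − 11 = -8.0 cmH2O.
Original PIP = 445/49.4 + 12.0×1.1667 + 11 = 34.008 cmH2O; new PIP = 34.008 + (-8.0) = 26.008 cmH2O.

26.0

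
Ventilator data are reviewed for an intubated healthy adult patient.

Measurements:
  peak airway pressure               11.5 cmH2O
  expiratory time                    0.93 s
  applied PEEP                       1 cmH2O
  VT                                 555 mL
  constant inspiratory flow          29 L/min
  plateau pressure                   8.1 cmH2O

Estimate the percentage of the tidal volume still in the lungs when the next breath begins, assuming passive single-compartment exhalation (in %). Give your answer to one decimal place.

18.4

Flow: 29 L/min ÷ 60 = 0.4833 L/s.
R = (PIP − Pplat)/V̇ = (11.5 − 8.1) / 0.4833 = 3.4/0.4833 = 7.035 cmH2O·s/L.
C = Vt/(Pplat − PEEP) = 555.0 / (8.1 − 1) = 555.0/7.1 = 78.169 mL/cmH2O.
τ = R × C = 7.035 × 0.07817 L/cmH2O = 0.5499 s.
Fraction remaining at end-expiration = e^(−Te/τ) = e^(−0.93/0.5499) = 0.1843 → 18.43%.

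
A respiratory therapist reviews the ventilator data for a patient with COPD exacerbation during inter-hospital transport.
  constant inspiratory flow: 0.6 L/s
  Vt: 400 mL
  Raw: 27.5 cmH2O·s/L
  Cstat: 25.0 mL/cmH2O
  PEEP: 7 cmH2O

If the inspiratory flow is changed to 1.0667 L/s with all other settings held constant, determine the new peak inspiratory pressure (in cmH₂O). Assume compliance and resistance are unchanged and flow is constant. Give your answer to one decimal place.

PIP = Vt/C + R·V̇ + PEEP (constant-flow equation of motion).
Only the resistive term changes: ΔPIP = R × ΔV̇ = 27.5 × (1.0667 − 0.6) = 27.5 × 0.4667 = 12.834 cmH2O.
Original PIP = 400/25.0 + 27.5×0.6 + 7 = 39.5 cmH2O; new PIP = 39.5 + (12.834) = 52.334 cmH2O.

52.3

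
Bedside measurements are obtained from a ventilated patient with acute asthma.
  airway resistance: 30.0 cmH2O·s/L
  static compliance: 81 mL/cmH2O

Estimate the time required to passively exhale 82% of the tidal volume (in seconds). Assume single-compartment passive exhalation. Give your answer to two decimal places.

4.17

τ = R × C = 30.0 × 81 mL/cmH2O = 30.0 × 0.081 L/cmH2O = 2.43 s.
Exhaled fraction f = 1 − e^(−t/τ) → t = −τ·ln(1 − f) = −2.43·ln(0.18) = 4.167 s.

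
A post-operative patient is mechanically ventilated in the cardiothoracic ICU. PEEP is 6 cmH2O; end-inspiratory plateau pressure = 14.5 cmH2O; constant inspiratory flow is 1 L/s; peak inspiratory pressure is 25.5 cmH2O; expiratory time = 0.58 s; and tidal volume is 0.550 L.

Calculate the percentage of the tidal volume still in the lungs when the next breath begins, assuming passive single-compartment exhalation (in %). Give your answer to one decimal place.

R = (PIP − Pplat)/V̇ = (25.5 − 14.5) / 1 = 11.0/1 = 11.0 cmH2O·s/L.
C = Vt/(Pplat − PEEP) = 550.0 / (14.5 − 6) = 550.0/8.5 = 64.706 mL/cmH2O.
τ = R × C = 11.0 × 0.06471 L/cmH2O = 0.7118 s.
Fraction remaining at end-expiration = e^(−Te/τ) = e^(−0.58/0.7118) = 0.4427 → 44.27%.

44.3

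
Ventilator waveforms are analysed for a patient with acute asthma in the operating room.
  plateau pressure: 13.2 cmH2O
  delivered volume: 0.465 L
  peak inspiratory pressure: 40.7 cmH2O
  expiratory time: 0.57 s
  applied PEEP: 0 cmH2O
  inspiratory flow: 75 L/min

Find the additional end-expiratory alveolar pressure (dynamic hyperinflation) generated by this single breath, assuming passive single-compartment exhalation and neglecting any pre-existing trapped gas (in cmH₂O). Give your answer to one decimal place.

Flow: 75 L/min ÷ 60 = 1.25 L/s.
R = (PIP − Pplat)/V̇ = (40.7 − 13.2) / 1.25 = 27.5/1.25 = 22.0 cmH2O·s/L.
C = Vt/(Pplat − PEEP) = 465.0 / (13.2 − 0) = 465.0/13.2 = 35.227 mL/cmH2O.
τ = R × C = 22.0 × 0.03523 L/cmH2O = 0.7751 s.
Fraction remaining = e^(−Te/τ) = e^(−0.57/0.7751) = 0.4793; trapped volume = 465.0 × 0.4793 = 222.87 mL.
Additional alveolar pressure from trapping ≈ V_trapped / C = 222.87 / 35.227 = 6.327 cmH2O.

6.3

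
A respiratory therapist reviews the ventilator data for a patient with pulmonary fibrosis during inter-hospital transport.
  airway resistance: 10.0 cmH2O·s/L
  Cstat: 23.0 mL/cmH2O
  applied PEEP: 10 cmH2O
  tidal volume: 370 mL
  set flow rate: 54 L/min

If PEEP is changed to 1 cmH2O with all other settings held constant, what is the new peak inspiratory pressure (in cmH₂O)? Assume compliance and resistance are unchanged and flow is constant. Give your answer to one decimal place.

Flow: 54 L/min ÷ 60 = 0.9 L/s.
PIP = Vt/C + R·V̇ + PEEP (constant-flow equation of motion).
Only the baseline term changes: ΔPIP = ΔPEEP = 1 − 10 = -9.0 cmH2O.
Original PIP = 370/23.0 + 10.0×0.9 + 10 = 35.087 cmH2O; new PIP = 35.087 + (-9.0) = 26.087 cmH2O.

26.1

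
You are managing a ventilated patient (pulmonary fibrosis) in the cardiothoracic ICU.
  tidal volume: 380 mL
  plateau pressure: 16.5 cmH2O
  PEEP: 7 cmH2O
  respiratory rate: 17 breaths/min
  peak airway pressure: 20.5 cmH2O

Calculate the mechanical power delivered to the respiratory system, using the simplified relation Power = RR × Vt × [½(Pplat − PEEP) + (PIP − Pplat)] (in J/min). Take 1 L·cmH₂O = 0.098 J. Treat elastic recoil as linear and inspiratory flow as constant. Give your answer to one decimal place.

Per-breath work = Vt × [½(Pplat−PEEP) + (PIP−Pplat)] = 0.380 × [0.5×9.5 + 4.0] = 0.380 × 8.75 = 3.325 L·cmH2O.
Power = 17 × 3.325 = 56.525 L·cmH2O/min.
× 0.098 J/(L·cmH2O) → 5.539 J/min.

5.5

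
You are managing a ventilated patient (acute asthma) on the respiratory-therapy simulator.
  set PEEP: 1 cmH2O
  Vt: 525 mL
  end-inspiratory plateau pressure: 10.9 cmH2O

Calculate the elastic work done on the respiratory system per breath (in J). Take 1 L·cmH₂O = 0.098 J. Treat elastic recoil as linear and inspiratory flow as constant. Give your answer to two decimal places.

Elastic work ≈ ½ × (Pplat − PEEP) × Vt = 0.5 × (10.9 − 1) × 0.525 L = 0.5 × 9.9 × 0.525 = 2.599 L·cmH2O.
× 0.098 J/(L·cmH2O) → 0.2547 J.

0.25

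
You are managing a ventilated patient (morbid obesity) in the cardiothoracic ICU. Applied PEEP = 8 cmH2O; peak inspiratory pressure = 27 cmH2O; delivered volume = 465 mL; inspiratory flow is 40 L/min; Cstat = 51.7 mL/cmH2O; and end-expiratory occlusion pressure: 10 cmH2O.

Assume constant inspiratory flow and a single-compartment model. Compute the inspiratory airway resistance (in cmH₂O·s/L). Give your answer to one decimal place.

12.0

Flow: 40 L/min ÷ 60 = 0.6667 L/s.
Total PEEP = 10 cmH2O (set 8 + intrinsic 2); this is the baseline alveolar pressure.
Equation of motion (constant flow): PIP = Vt/C + R·V̇ + PEEP.
R·V̇ = PIP − Vt/C − PEEP = 27 − 465/51.7 − 10 = 27 − 8.994 − 10 = 8.006 cmH2O.
R = 8.006 / 0.6667 = 12.008 cmH2O·s/L.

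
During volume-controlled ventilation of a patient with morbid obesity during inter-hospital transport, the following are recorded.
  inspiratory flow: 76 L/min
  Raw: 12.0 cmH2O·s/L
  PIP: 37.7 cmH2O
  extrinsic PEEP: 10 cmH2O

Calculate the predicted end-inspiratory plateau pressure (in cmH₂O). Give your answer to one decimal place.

22.5

Flow: 76 L/min ÷ 60 = 1.2667 L/s.
Pplat = PIP − Raw × flow = 37.7 − 12.0 × 1.2667 = 37.7 − 15.2 = 22.5 cmH2O.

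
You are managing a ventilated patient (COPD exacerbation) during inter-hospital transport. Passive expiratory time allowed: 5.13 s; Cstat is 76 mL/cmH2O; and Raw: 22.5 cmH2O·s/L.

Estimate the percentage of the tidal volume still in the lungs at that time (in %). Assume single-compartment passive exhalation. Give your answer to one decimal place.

τ = R × C = 22.5 × 76 mL/cmH2O = 22.5 × 0.076 L/cmH2O = 1.71 s.
Passive exhalation: V(t)/V₀ = e^(−t/τ) = e^(−5.13/1.71) = 0.04979.
Fraction remaining = 0.04979 → 4.979%.

5.0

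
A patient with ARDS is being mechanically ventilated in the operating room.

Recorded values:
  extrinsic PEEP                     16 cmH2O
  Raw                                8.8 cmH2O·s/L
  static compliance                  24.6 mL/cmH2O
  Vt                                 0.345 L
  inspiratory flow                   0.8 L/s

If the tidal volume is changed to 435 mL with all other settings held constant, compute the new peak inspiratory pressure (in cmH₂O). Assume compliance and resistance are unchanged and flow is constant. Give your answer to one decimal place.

PIP = Vt/C + R·V̇ + PEEP (constant-flow equation of motion).
Only the elastic term changes: ΔPIP = ΔVt / C = (435 − 345) / 24.6 = 3.659 cmH2O.
Original PIP = 345/24.6 + 8.8×0.8 + 16 = 37.064 cmH2O; new PIP = 37.064 + (3.659) = 40.723 cmH2O.

40.7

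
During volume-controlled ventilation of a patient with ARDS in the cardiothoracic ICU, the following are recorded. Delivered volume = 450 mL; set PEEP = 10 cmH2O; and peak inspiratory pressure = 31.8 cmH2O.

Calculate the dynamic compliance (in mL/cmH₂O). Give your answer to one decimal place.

20.6

Dynamic compliance = Vt / (PIP − PEEP) = 450 / (31.8 − 10) = 450 / 21.8 = 20.642 mL/cmH2O.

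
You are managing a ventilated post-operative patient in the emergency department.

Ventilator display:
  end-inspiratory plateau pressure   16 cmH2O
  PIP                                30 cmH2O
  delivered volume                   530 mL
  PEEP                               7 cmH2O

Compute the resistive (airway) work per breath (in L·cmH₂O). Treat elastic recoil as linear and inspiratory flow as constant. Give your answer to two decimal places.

With constant inspiratory flow the resistive pressure is constant at PIP − Pplat = 30 − 16 = 14.0 cmH2O, so resistive work = 14.0 × 0.530 = 7.42 L·cmH2O.

7.42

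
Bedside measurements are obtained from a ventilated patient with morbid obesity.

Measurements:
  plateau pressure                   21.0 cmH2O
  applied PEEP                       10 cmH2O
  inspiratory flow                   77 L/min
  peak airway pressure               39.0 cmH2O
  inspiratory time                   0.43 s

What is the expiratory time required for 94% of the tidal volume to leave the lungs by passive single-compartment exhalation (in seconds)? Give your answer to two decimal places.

Flow: 77 L/min ÷ 60 = 1.2833 L/s.
Vt = flow × Ti = 1.2833 L/s × 0.43 s × 1000 mL/L = 551.82 mL.
R = (PIP − Pplat)/V̇ = (39.0 − 21.0) / 1.2833 = 18.0/1.2833 = 14.026 cmH2O·s/L.
C = Vt/(Pplat − PEEP) = 551.82 / (21.0 − 10) = 551.82/11.0 = 50.165 mL/cmH2O.
τ = R × C = 14.026 × 0.05017 L/cmH2O = 0.7037 s.
t = −τ·ln(1 − 0.94) = −0.7037·ln(0.06) = 1.98 s.

1.98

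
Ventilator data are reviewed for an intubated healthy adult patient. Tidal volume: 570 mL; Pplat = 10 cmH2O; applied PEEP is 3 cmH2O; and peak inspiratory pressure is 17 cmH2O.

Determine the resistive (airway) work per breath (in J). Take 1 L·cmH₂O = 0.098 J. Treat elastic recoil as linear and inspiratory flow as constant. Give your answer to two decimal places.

0.39

With constant inspiratory flow the resistive pressure is constant at PIP − Pplat = 17 − 10 = 7.0 cmH2O, so resistive work = 7.0 × 0.570 = 3.99 L·cmH2O.
× 0.098 J/(L·cmH2O) → 0.391 J.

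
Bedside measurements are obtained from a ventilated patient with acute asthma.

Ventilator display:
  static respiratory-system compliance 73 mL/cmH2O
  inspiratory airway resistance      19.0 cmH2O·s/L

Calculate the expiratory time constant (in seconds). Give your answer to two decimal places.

τ = R × C = 19.0 × 73 mL/cmH2O = 19.0 × 0.073 L/cmH2O = 1.387 s.

1.39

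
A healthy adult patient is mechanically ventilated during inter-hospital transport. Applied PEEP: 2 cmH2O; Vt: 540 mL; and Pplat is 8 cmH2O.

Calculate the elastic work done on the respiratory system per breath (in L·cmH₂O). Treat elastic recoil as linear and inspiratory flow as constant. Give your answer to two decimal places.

Elastic work ≈ ½ × (Pplat − PEEP) × Vt = 0.5 × (8 − 2) × 0.540 L = 0.5 × 6.0 × 0.540 = 1.62 L·cmH2O.

1.62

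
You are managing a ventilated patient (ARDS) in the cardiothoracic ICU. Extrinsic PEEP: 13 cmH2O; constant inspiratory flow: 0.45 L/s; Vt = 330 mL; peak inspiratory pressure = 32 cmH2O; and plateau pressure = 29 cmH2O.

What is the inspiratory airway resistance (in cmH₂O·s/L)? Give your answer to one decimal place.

6.7

Raw = (PIP − Pplat) / flow = (32 − 29) / 0.45 = 3.0 / 0.45 = 6.667 cmH2O·s/L.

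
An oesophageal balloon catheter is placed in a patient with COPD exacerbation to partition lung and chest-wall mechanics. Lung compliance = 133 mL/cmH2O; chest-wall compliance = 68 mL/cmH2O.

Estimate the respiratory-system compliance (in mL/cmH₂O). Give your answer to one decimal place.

Lung and chest wall are elastances in series: 1/Crs = 1/CL + 1/Ccw.
1/Crs = 1/133 + 1/68 = 0.02222.
Crs = 45.005 mL/cmH2O.

45.0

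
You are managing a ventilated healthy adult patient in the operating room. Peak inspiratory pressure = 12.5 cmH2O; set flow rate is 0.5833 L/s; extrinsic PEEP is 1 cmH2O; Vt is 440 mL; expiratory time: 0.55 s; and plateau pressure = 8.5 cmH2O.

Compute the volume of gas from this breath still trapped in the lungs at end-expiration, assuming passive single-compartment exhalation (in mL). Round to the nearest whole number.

112

R = (PIP − Pplat)/V̇ = (12.5 − 8.5) / 0.5833 = 4.0/0.5833 = 6.858 cmH2O·s/L.
C = Vt/(Pplat − PEEP) = 440.0 / (8.5 − 1) = 440.0/7.5 = 58.667 mL/cmH2O.
τ = R × C = 6.858 × 0.05867 L/cmH2O = 0.4024 s.
Fraction remaining = e^(−Te/τ) = e^(−0.55/0.4024) = 0.2549.
Trapped volume = 440.0 × 0.2549 = 112.16 mL.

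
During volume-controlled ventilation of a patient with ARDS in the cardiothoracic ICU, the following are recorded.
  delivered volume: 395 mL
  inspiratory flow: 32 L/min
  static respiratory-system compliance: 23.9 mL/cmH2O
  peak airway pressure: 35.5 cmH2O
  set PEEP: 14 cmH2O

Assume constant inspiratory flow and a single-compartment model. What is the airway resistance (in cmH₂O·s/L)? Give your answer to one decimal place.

Flow: 32 L/min ÷ 60 = 0.5333 L/s.
Equation of motion (constant flow): PIP = Vt/C + R·V̇ + PEEP.
R·V̇ = PIP − Vt/C − PEEP = 35.5 − 395/23.9 − 14 = 35.5 − 16.527 − 14 = 4.973 cmH2O.
R = 4.973 / 0.5333 = 9.325 cmH2O·s/L.

9.3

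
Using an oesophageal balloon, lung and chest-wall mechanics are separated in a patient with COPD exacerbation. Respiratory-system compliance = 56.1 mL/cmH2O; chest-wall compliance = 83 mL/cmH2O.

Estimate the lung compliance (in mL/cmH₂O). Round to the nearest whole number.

173

1/CL = 1/Crs − 1/Ccw.
1/CL = 1/56.1 − 1/83 = 0.005777.
CL = 173.1 mL/cmH2O.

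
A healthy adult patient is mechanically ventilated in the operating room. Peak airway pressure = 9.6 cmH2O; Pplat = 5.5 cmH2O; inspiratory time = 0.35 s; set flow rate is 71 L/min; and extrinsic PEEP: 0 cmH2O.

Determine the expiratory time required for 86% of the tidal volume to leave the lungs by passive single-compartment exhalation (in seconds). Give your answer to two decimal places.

Flow: 71 L/min ÷ 60 = 1.1833 L/s.
Vt = flow × Ti = 1.1833 L/s × 0.35 s × 1000 mL/L = 414.16 mL.
R = (PIP − Pplat)/V̇ = (9.6 − 5.5) / 1.1833 = 4.1/1.1833 = 3.465 cmH2O·s/L.
C = Vt/(Pplat − PEEP) = 414.16 / (5.5 − 0) = 414.16/5.5 = 75.302 mL/cmH2O.
τ = R × C = 3.465 × 0.0753 L/cmH2O = 0.2609 s.
t = −τ·ln(1 − 0.86) = −0.2609·ln(0.14) = 0.513 s.

0.51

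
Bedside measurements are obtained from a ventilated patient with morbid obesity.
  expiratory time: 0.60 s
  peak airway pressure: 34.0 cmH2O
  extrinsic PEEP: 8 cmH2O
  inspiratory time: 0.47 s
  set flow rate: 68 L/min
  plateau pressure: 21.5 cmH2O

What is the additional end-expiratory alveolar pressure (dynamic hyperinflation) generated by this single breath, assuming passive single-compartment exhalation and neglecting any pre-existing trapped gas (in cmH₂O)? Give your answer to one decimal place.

3.4

Flow: 68 L/min ÷ 60 = 1.1333 L/s.
Vt = flow × Ti = 1.1333 L/s × 0.47 s × 1000 mL/L = 532.65 mL.
R = (PIP − Pplat)/V̇ = (34.0 − 21.5) / 1.1333 = 12.5/1.1333 = 11.03 cmH2O·s/L.
C = Vt/(Pplat − PEEP) = 532.65 / (21.5 − 8) = 532.65/13.5 = 39.456 mL/cmH2O.
τ = R × C = 11.03 × 0.03946 L/cmH2O = 0.4352 s.
Fraction remaining = e^(−Te/τ) = e^(−0.60/0.4352) = 0.2519; trapped volume = 532.65 × 0.2519 = 134.17 mL.
Additional alveolar pressure from trapping ≈ V_trapped / C = 134.17 / 39.456 = 3.4 cmH2O.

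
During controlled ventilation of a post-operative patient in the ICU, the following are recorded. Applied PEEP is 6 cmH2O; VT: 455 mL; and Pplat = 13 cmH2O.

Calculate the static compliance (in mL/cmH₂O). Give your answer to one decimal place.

Cstat = Vt / (Pplat − PEEP) = 455 / (13 − 6) = 455 / 7.0 = 65.0 mL/cmH2O.

65.0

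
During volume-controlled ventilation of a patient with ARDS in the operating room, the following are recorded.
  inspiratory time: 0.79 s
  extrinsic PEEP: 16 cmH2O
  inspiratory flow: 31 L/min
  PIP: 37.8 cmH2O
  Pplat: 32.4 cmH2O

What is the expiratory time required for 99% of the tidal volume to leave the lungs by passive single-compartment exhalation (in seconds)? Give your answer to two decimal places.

Flow: 31 L/min ÷ 60 = 0.5167 L/s.
Vt = flow × Ti = 0.5167 L/s × 0.79 s × 1000 mL/L = 408.19 mL.
R = (PIP − Pplat)/V̇ = (37.8 − 32.4) / 0.5167 = 5.4/0.5167 = 10.451 cmH2O·s/L.
C = Vt/(Pplat − PEEP) = 408.19 / (32.4 − 16) = 408.19/16.4 = 24.89 mL/cmH2O.
τ = R × C = 10.451 × 0.02489 L/cmH2O = 0.2601 s.
t = −τ·ln(1 − 0.99) = −0.2601·ln(0.01) = 1.198 s.

1.20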